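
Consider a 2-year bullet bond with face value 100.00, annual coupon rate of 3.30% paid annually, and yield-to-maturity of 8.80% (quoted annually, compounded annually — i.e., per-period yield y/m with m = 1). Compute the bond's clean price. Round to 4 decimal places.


Coupon per period c = face * coupon_rate / m = 3.300000
Periods per year m = 1; per-period yield y/m = 0.088000
Number of cashflows N = 2
Cashflows (t years, CF_t, discount factor 1/(1+y/m)^(m*t), PV):
  t = 1.0000: CF_t = 3.300000, DF = 0.919118, PV = 3.033088
  t = 2.0000: CF_t = 103.300000, DF = 0.844777, PV = 87.265490
Price P = sum_t PV_t = 90.298578

Answer: Price = 90.2986


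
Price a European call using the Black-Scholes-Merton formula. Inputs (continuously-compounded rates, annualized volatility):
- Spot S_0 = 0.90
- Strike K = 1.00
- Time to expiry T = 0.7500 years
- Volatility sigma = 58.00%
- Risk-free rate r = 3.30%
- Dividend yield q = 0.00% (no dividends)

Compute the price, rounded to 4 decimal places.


Answer: Price = 0.1505

Derivation:
d1 = (ln(S/K) + (r - q + 0.5*sigma^2) * T) / (sigma * sqrt(T)) = 0.09066287
d2 = d1 - sigma * sqrt(T) = -0.41163186
exp(-rT) = 0.97555377; exp(-qT) = 1.00000000
C = S_0 * exp(-qT) * N(d1) - K * exp(-rT) * N(d2)
N(d1) = 0.53611976; N(d2) = 0.34030464
C = 0.9000 * 1.00000000 * 0.53611976 - 1.0000 * 0.97555377 * 0.34030464 = 0.1505


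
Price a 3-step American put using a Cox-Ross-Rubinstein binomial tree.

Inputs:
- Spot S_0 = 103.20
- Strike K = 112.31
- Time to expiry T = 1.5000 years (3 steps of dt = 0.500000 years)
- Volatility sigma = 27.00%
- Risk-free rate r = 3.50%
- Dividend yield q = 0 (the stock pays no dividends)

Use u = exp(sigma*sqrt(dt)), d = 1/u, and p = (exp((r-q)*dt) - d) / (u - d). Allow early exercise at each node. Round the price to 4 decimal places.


Answer: Price = V(0,0) = 16.6089

Derivation:
dt = T/N = 0.500000
u = exp(sigma*sqrt(dt)) = 1.210361; d = 1/u = 0.826200
p = (exp((r-q)*dt) - d) / (u - d) = 0.498369
Discount per step: exp(-r*dt) = 0.982652
Stock lattice S(k, i) with i counting down-moves:
  k=0: S(0,0) = 103.2000
  k=1: S(1,0) = 124.9093; S(1,1) = 85.2638
  k=2: S(2,0) = 151.1853; S(2,1) = 103.2000; S(2,2) = 70.4449
  k=3: S(3,0) = 182.9889; S(3,1) = 124.9093; S(3,2) = 85.2638; S(3,3) = 58.2016
Terminal payoffs V(N, i) = max(K - S_T, 0):
  V(3,0) = 0.000000; V(3,1) = 0.000000; V(3,2) = 27.046196; V(3,3) = 54.108428
Backward induction: V(k, i) = exp(-r*dt) * [p * V(k+1, i) + (1-p) * V(k+1, i+1)]; then take max(V_cont, immediate exercise) for American.
  V(2,0) = exp(-r*dt) * [p*0.000000 + (1-p)*0.000000] = 0.000000; exercise = 0.000000; V(2,0) = max -> 0.000000
  V(2,1) = exp(-r*dt) * [p*0.000000 + (1-p)*27.046196] = 13.331838; exercise = 9.110000; V(2,1) = max -> 13.331838
  V(2,2) = exp(-r*dt) * [p*27.046196 + (1-p)*54.108428] = 39.916748; exercise = 41.865076; V(2,2) = max -> 41.865076
  V(1,0) = exp(-r*dt) * [p*0.000000 + (1-p)*13.331838] = 6.571642; exercise = 0.000000; V(1,0) = max -> 6.571642
  V(1,1) = exp(-r*dt) * [p*13.331838 + (1-p)*41.865076] = 27.165404; exercise = 27.046196; V(1,1) = max -> 27.165404
  V(0,0) = exp(-r*dt) * [p*6.571642 + (1-p)*27.165404] = 16.608889; exercise = 9.110000; V(0,0) = max -> 16.608889


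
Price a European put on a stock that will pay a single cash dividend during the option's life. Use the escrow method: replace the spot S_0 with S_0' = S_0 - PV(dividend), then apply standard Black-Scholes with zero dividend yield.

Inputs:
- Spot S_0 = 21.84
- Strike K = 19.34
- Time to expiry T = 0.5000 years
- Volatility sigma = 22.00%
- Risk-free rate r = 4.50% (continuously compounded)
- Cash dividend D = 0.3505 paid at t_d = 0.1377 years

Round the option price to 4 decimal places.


Answer: Price = 0.3614

Derivation:
PV(D) = D * exp(-r * t_d) = 0.3505 * 0.99382266 = 0.34833484
S_0' = S_0 - PV(D) = 21.8400 - 0.34833484 = 21.49166516
d1 = (ln(S_0'/K) + (r + sigma^2/2)*T) / (sigma*sqrt(T)) = 0.90053072
d2 = d1 - sigma*sqrt(T) = 0.74496723
exp(-rT) = 0.97775124
N(-d1) = 0.18391894; N(-d2) = 0.22814577
P = K * exp(-rT) * N(-d2) - S_0' * N(-d1) = 19.3400 * 0.97775124 * 0.22814577 - 21.49166516 * 0.18391894 = 0.3614


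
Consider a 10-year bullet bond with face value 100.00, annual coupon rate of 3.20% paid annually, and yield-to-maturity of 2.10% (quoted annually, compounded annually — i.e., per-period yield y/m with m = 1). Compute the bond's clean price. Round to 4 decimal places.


Answer: Price = 109.8293

Derivation:
Coupon per period c = face * coupon_rate / m = 3.200000
Periods per year m = 1; per-period yield y/m = 0.021000
Number of cashflows N = 10
Cashflows (t years, CF_t, discount factor 1/(1+y/m)^(m*t), PV):
  t = 1.0000: CF_t = 3.200000, DF = 0.979432, PV = 3.134182
  t = 2.0000: CF_t = 3.200000, DF = 0.959287, PV = 3.069718
  t = 3.0000: CF_t = 3.200000, DF = 0.939556, PV = 3.006580
  t = 4.0000: CF_t = 3.200000, DF = 0.920231, PV = 2.944740
  t = 5.0000: CF_t = 3.200000, DF = 0.901304, PV = 2.884173
  t = 6.0000: CF_t = 3.200000, DF = 0.882766, PV = 2.824851
  t = 7.0000: CF_t = 3.200000, DF = 0.864609, PV = 2.766749
  t = 8.0000: CF_t = 3.200000, DF = 0.846826, PV = 2.709842
  t = 9.0000: CF_t = 3.200000, DF = 0.829408, PV = 2.654106
  t = 10.0000: CF_t = 103.200000, DF = 0.812349, PV = 83.834403
Price P = sum_t PV_t = 109.829345


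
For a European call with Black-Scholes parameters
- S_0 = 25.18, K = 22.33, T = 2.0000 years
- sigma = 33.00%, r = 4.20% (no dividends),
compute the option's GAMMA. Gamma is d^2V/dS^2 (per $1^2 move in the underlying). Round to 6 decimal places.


Answer: Gamma = 0.027111

Derivation:
d1 = 0.6707207006; d2 = 0.2040302251
phi(d1) = 0.3185831845; exp(-qT) = 1.0000000000; exp(-rT) = 0.9194312561
Gamma = exp(-qT) * phi(d1) / (S * sigma * sqrt(T)) = 1.0000000000 * 0.3185831845 / (25.1800 * 0.3300 * 1.4142135624) = 0.027111


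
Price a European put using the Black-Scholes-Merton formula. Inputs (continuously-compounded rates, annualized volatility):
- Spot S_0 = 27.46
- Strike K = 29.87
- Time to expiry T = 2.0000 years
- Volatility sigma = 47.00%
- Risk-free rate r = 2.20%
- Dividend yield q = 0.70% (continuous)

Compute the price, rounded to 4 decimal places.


Answer: Price = 8.0225

Derivation:
d1 = (ln(S/K) + (r - q + 0.5*sigma^2) * T) / (sigma * sqrt(T)) = 0.25091123
d2 = d1 - sigma * sqrt(T) = -0.41376915
exp(-rT) = 0.95695396; exp(-qT) = 0.98609754
P = K * exp(-rT) * N(-d2) - S_0 * exp(-qT) * N(-d1)
N(-d1) = 0.40094137; N(-d2) = 0.66047841
P = 29.8700 * 0.95695396 * 0.66047841 - 27.4600 * 0.98609754 * 0.40094137 = 8.0225


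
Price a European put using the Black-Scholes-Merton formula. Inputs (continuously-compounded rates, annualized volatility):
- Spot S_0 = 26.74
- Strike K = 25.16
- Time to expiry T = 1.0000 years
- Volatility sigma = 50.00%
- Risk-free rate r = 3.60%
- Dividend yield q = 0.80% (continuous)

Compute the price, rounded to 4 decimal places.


Answer: Price = 3.9631

Derivation:
d1 = (ln(S/K) + (r - q + 0.5*sigma^2) * T) / (sigma * sqrt(T)) = 0.42781028
d2 = d1 - sigma * sqrt(T) = -0.07218972
exp(-rT) = 0.96464029; exp(-qT) = 0.99203191
P = K * exp(-rT) * N(-d2) - S_0 * exp(-qT) * N(-d1)
N(-d1) = 0.33439463; N(-d2) = 0.52877454
P = 25.1600 * 0.96464029 * 0.52877454 - 26.7400 * 0.99203191 * 0.33439463 = 3.9631


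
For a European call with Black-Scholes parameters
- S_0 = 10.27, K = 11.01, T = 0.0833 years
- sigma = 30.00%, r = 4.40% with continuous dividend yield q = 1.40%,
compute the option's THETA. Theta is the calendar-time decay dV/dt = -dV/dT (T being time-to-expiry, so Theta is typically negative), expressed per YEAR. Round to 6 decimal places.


d1 = -0.7314115291; d2 = -0.8179967472
phi(d1) = 0.3053123446; exp(-qT) = 0.9988344797; exp(-rT) = 0.9963415086
Theta = -S*exp(-qT)*phi(d1)*sigma/(2*sqrt(T)) - r*K*exp(-rT)*N(d2) + q*S*exp(-qT)*N(d1)
N(d1) = 0.2322639127; N(d2) = 0.2066795223; sqrt(T) = 0.2886173938
Term 1 = -10.2700 * 0.9988344797 * 0.3053123446 * 0.3000 / (2 * 0.2886173938) = -1.6277102265
Term 2 = -0.0440 * 11.0100 * 0.9963415086 * 0.2066795223 = -0.0997575256
Term 3 = 0.0140 * 10.2700 * 0.9988344797 * 0.2322639127 = 0.0333559829
Theta = -1.6277102265 + (-0.0997575256) + (0.0333559829) = -1.694112

Answer: Theta = -1.694112


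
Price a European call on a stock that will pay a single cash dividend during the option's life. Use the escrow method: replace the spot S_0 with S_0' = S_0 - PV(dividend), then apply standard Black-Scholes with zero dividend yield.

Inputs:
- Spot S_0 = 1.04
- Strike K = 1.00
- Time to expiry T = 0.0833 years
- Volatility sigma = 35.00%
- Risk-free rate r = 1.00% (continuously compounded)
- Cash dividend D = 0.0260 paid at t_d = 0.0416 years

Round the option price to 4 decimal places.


PV(D) = D * exp(-r * t_d) = 0.0260 * 0.99958409 = 0.02598919
S_0' = S_0 - PV(D) = 1.0400 - 0.02598919 = 1.01401081
d1 = (ln(S_0'/K) + (r + sigma^2/2)*T) / (sigma*sqrt(T)) = 0.19649043
d2 = d1 - sigma*sqrt(T) = 0.09547434
exp(-rT) = 0.99916735
N(d1) = 0.57788684; N(d2) = 0.53803097
C = S_0' * N(d1) - K * exp(-rT) * N(d2) = 1.01401081 * 0.57788684 - 1.0000 * 0.99916735 * 0.53803097 = 0.0484

Answer: Price = 0.0484


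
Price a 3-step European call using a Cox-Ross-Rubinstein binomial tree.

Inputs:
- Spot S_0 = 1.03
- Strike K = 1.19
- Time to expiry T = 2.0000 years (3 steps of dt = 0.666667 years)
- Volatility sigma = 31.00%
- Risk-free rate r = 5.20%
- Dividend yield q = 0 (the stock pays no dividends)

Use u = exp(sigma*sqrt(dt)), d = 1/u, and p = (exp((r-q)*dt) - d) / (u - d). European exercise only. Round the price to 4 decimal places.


dt = T/N = 0.666667
u = exp(sigma*sqrt(dt)) = 1.288030; d = 1/u = 0.776379
p = (exp((r-q)*dt) - d) / (u - d) = 0.506000
Discount per step: exp(-r*dt) = 0.965927
Stock lattice S(k, i) with i counting down-moves:
  k=0: S(0,0) = 1.0300
  k=1: S(1,0) = 1.3267; S(1,1) = 0.7997
  k=2: S(2,0) = 1.7088; S(2,1) = 1.0300; S(2,2) = 0.6208
  k=3: S(3,0) = 2.2010; S(3,1) = 1.3267; S(3,2) = 0.7997; S(3,3) = 0.4820
Terminal payoffs V(N, i) = max(S_T - K, 0):
  V(3,0) = 1.010975; V(3,1) = 0.136671; V(3,2) = 0.000000; V(3,3) = 0.000000
Backward induction: V(k, i) = exp(-r*dt) * [p * V(k+1, i) + (1-p) * V(k+1, i+1)].
  V(2,0) = exp(-r*dt) * [p*1.010975 + (1-p)*0.136671] = 0.559338
  V(2,1) = exp(-r*dt) * [p*0.136671 + (1-p)*0.000000] = 0.066799
  V(2,2) = exp(-r*dt) * [p*0.000000 + (1-p)*0.000000] = 0.000000
  V(1,0) = exp(-r*dt) * [p*0.559338 + (1-p)*0.066799] = 0.305256
  V(1,1) = exp(-r*dt) * [p*0.066799 + (1-p)*0.000000] = 0.032649
  V(0,0) = exp(-r*dt) * [p*0.305256 + (1-p)*0.032649] = 0.164776

Answer: Price = V(0,0) = 0.1648


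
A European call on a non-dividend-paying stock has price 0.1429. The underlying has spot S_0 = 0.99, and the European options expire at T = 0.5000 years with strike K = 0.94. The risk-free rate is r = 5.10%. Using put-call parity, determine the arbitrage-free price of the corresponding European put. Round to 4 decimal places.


Put-call parity: C - P = S_0 * exp(-qT) - K * exp(-rT).
S_0 * exp(-qT) = 0.9900 * 1.00000000 = 0.99000000
K * exp(-rT) = 0.9400 * 0.97482238 = 0.91633304
P = C - S*exp(-qT) + K*exp(-rT)
P = 0.1429 - 0.99000000 + 0.91633304 = 0.0692

Answer: Put price = 0.0692


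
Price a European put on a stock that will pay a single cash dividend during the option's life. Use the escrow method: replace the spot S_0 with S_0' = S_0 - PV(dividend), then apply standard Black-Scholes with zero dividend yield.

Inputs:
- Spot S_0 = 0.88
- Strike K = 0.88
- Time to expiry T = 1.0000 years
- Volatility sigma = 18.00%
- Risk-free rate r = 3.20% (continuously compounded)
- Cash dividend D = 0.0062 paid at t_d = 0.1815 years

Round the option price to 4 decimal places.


PV(D) = D * exp(-r * t_d) = 0.0062 * 0.99420883 = 0.00616409
S_0' = S_0 - PV(D) = 0.8800 - 0.00616409 = 0.87383591
d1 = (ln(S_0'/K) + (r + sigma^2/2)*T) / (sigma*sqrt(T)) = 0.22872611
d2 = d1 - sigma*sqrt(T) = 0.04872611
exp(-rT) = 0.96850658
N(-d1) = 0.40954090; N(-d2) = 0.48056879
P = K * exp(-rT) * N(-d2) - S_0' * N(-d1) = 0.8800 * 0.96850658 * 0.48056879 - 0.87383591 * 0.40954090 = 0.0517

Answer: Price = 0.0517


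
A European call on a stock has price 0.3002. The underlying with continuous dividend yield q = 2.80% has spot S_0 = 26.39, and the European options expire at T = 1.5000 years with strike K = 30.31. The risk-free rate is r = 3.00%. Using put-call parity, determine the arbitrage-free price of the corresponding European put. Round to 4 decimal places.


Put-call parity: C - P = S_0 * exp(-qT) - K * exp(-rT).
S_0 * exp(-qT) = 26.3900 * 0.95886978 = 25.30457351
K * exp(-rT) = 30.3100 * 0.95599748 = 28.97628367
P = C - S*exp(-qT) + K*exp(-rT)
P = 0.3002 - 25.30457351 + 28.97628367 = 3.9719

Answer: Put price = 3.9719


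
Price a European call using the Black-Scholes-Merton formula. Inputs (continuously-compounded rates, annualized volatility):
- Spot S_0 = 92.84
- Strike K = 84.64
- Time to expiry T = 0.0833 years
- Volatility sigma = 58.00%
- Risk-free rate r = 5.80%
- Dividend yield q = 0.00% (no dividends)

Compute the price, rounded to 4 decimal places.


Answer: Price = 11.1770

Derivation:
d1 = (ln(S/K) + (r - q + 0.5*sigma^2) * T) / (sigma * sqrt(T)) = 0.66496024
d2 = d1 - sigma * sqrt(T) = 0.49756215
exp(-rT) = 0.99518025; exp(-qT) = 1.00000000
C = S_0 * exp(-qT) * N(d1) - K * exp(-rT) * N(d2)
N(d1) = 0.74696204; N(d2) = 0.69060366
C = 92.8400 * 1.00000000 * 0.74696204 - 84.6400 * 0.99518025 * 0.69060366 = 11.1770


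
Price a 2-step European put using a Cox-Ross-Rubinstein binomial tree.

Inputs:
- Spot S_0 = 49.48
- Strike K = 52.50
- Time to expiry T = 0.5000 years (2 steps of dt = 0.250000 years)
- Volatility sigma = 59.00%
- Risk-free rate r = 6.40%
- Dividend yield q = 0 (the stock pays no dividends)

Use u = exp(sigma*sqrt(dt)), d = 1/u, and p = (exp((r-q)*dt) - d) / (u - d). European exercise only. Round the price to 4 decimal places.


dt = T/N = 0.250000
u = exp(sigma*sqrt(dt)) = 1.343126; d = 1/u = 0.744532
p = (exp((r-q)*dt) - d) / (u - d) = 0.453724
Discount per step: exp(-r*dt) = 0.984127
Stock lattice S(k, i) with i counting down-moves:
  k=0: S(0,0) = 49.4800
  k=1: S(1,0) = 66.4579; S(1,1) = 36.8394
  k=2: S(2,0) = 89.2613; S(2,1) = 49.4800; S(2,2) = 27.4281
Terminal payoffs V(N, i) = max(K - S_T, 0):
  V(2,0) = 0.000000; V(2,1) = 3.020000; V(2,2) = 25.071886
Backward induction: V(k, i) = exp(-r*dt) * [p * V(k+1, i) + (1-p) * V(k+1, i+1)].
  V(1,0) = exp(-r*dt) * [p*0.000000 + (1-p)*3.020000] = 1.623566
  V(1,1) = exp(-r*dt) * [p*3.020000 + (1-p)*25.071886] = 14.827261
  V(0,0) = exp(-r*dt) * [p*1.623566 + (1-p)*14.827261] = 8.696164

Answer: Price = V(0,0) = 8.6962


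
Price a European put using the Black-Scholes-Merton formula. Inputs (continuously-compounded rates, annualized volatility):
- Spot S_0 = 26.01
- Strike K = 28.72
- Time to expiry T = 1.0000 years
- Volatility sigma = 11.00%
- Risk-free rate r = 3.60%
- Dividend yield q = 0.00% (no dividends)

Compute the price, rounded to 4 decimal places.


d1 = (ln(S/K) + (r - q + 0.5*sigma^2) * T) / (sigma * sqrt(T)) = -0.51875150
d2 = d1 - sigma * sqrt(T) = -0.62875150
exp(-rT) = 0.96464029; exp(-qT) = 1.00000000
P = K * exp(-rT) * N(-d2) - S_0 * exp(-qT) * N(-d1)
N(-d1) = 0.69803298; N(-d2) = 0.73524412
P = 28.7200 * 0.96464029 * 0.73524412 - 26.0100 * 1.00000000 * 0.69803298 = 2.2137

Answer: Price = 2.2137


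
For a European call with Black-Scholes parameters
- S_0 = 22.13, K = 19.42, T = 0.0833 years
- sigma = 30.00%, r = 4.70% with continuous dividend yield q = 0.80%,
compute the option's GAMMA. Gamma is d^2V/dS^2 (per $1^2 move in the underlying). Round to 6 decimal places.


Answer: Gamma = 0.058825

Derivation:
d1 = 1.5895079340; d2 = 1.5029227159
phi(d1) = 0.1127924055; exp(-qT) = 0.9993338220; exp(-rT) = 0.9960925540
Gamma = exp(-qT) * phi(d1) / (S * sigma * sqrt(T)) = 0.9993338220 * 0.1127924055 / (22.1300 * 0.3000 * 0.2886173938) = 0.058825


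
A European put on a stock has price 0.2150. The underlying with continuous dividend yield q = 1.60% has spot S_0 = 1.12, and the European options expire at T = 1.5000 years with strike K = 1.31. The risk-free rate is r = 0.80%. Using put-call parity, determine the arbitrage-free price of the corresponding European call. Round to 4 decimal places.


Put-call parity: C - P = S_0 * exp(-qT) - K * exp(-rT).
S_0 * exp(-qT) = 1.1200 * 0.97628571 = 1.09343999
K * exp(-rT) = 1.3100 * 0.98807171 = 1.29437394
C = P + S*exp(-qT) - K*exp(-rT)
C = 0.2150 + 1.09343999 - 1.29437394 = 0.0141

Answer: Call price = 0.0141


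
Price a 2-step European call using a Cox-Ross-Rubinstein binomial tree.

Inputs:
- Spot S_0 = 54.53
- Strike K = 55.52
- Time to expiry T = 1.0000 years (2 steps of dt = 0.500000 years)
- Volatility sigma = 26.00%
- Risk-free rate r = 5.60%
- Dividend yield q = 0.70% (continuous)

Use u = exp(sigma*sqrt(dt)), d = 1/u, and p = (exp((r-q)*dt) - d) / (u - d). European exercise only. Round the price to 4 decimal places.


Answer: Price = V(0,0) = 5.9711

Derivation:
dt = T/N = 0.500000
u = exp(sigma*sqrt(dt)) = 1.201833; d = 1/u = 0.832062
p = (exp((r-q)*dt) - d) / (u - d) = 0.521243
Discount per step: exp(-r*dt) = 0.972388
Stock lattice S(k, i) with i counting down-moves:
  k=0: S(0,0) = 54.5300
  k=1: S(1,0) = 65.5359; S(1,1) = 45.3724
  k=2: S(2,0) = 78.7633; S(2,1) = 54.5300; S(2,2) = 37.7526
Terminal payoffs V(N, i) = max(S_T - K, 0):
  V(2,0) = 23.243251; V(2,1) = 0.000000; V(2,2) = 0.000000
Backward induction: V(k, i) = exp(-r*dt) * [p * V(k+1, i) + (1-p) * V(k+1, i+1)].
  V(1,0) = exp(-r*dt) * [p*23.243251 + (1-p)*0.000000] = 11.780851
  V(1,1) = exp(-r*dt) * [p*0.000000 + (1-p)*0.000000] = 0.000000
  V(0,0) = exp(-r*dt) * [p*11.780851 + (1-p)*0.000000] = 5.971129


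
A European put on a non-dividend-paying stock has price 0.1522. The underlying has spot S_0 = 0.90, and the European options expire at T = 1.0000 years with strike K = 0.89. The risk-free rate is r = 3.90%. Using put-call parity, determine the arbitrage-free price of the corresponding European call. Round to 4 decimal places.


Put-call parity: C - P = S_0 * exp(-qT) - K * exp(-rT).
S_0 * exp(-qT) = 0.9000 * 1.00000000 = 0.90000000
K * exp(-rT) = 0.8900 * 0.96175071 = 0.85595813
C = P + S*exp(-qT) - K*exp(-rT)
C = 0.1522 + 0.90000000 - 0.85595813 = 0.1962

Answer: Call price = 0.1962


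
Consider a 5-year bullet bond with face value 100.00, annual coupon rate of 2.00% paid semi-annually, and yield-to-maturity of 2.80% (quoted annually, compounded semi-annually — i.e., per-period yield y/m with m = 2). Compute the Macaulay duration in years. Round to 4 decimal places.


Coupon per period c = face * coupon_rate / m = 1.000000
Periods per year m = 2; per-period yield y/m = 0.014000
Number of cashflows N = 10
Cashflows (t years, CF_t, discount factor 1/(1+y/m)^(m*t), PV):
  t = 0.5000: CF_t = 1.000000, DF = 0.986193, PV = 0.986193
  t = 1.0000: CF_t = 1.000000, DF = 0.972577, PV = 0.972577
  t = 1.5000: CF_t = 1.000000, DF = 0.959149, PV = 0.959149
  t = 2.0000: CF_t = 1.000000, DF = 0.945906, PV = 0.945906
  t = 2.5000: CF_t = 1.000000, DF = 0.932847, PV = 0.932847
  t = 3.0000: CF_t = 1.000000, DF = 0.919967, PV = 0.919967
  t = 3.5000: CF_t = 1.000000, DF = 0.907265, PV = 0.907265
  t = 4.0000: CF_t = 1.000000, DF = 0.894739, PV = 0.894739
  t = 4.5000: CF_t = 1.000000, DF = 0.882386, PV = 0.882386
  t = 5.0000: CF_t = 101.000000, DF = 0.870203, PV = 87.890477
Price P = sum_t PV_t = 96.291507
Macaulay numerator sum_t t * PV_t:
  t * PV_t at t = 0.5000: 0.493097
  t * PV_t at t = 1.0000: 0.972577
  t * PV_t at t = 1.5000: 1.438724
  t * PV_t at t = 2.0000: 1.891813
  t * PV_t at t = 2.5000: 2.332116
  t * PV_t at t = 3.0000: 2.759901
  t * PV_t at t = 3.5000: 3.175429
  t * PV_t at t = 4.0000: 3.578956
  t * PV_t at t = 4.5000: 3.970735
  t * PV_t at t = 5.0000: 439.452387
Macaulay duration D = (sum_t t * PV_t) / P = 460.065735 / 96.291507 = 4.777843

Answer: Macaulay duration = 4.7778 years


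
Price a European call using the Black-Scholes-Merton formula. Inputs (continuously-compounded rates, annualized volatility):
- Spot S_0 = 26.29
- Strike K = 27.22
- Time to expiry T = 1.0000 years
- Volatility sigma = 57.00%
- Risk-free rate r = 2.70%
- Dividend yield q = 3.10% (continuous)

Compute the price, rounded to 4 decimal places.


d1 = (ln(S/K) + (r - q + 0.5*sigma^2) * T) / (sigma * sqrt(T)) = 0.21699411
d2 = d1 - sigma * sqrt(T) = -0.35300589
exp(-rT) = 0.97336124; exp(-qT) = 0.96947557
C = S_0 * exp(-qT) * N(d1) - K * exp(-rT) * N(d2)
N(d1) = 0.58589353; N(d2) = 0.36204201
C = 26.2900 * 0.96947557 * 0.58589353 - 27.2200 * 0.97336124 * 0.36204201 = 5.3407

Answer: Price = 5.3407


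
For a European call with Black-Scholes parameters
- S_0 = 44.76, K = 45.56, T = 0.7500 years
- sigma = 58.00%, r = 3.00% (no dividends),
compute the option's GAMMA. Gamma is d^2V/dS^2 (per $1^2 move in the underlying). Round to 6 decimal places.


Answer: Gamma = 0.017152

Derivation:
d1 = 0.2606731386; d2 = -0.2416215956
phi(d1) = 0.3856157870; exp(-qT) = 1.0000000000; exp(-rT) = 0.9777512372
Gamma = exp(-qT) * phi(d1) / (S * sigma * sqrt(T)) = 1.0000000000 * 0.3856157870 / (44.7600 * 0.5800 * 0.8660254038) = 0.017152


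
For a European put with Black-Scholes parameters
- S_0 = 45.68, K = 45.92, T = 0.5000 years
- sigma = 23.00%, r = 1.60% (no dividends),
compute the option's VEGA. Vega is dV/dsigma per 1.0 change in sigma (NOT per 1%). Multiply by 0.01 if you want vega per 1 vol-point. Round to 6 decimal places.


Answer: Vega = 12.823999

Derivation:
d1 = 0.0982866948; d2 = -0.0643478648
phi(d1) = 0.3970199807; exp(-qT) = 1.0000000000; exp(-rT) = 0.9920319148
Vega = S * exp(-qT) * phi(d1) * sqrt(T) = 45.6800 * 1.0000000000 * 0.3970199807 * 0.7071067812 = 12.823999


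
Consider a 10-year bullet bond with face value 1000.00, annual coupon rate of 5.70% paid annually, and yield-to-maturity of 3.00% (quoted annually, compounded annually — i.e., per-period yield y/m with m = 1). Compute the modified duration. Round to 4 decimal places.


Answer: Modified duration = 7.8887

Derivation:
Coupon per period c = face * coupon_rate / m = 57.000000
Periods per year m = 1; per-period yield y/m = 0.030000
Number of cashflows N = 10
Cashflows (t years, CF_t, discount factor 1/(1+y/m)^(m*t), PV):
  t = 1.0000: CF_t = 57.000000, DF = 0.970874, PV = 55.339806
  t = 2.0000: CF_t = 57.000000, DF = 0.942596, PV = 53.727967
  t = 3.0000: CF_t = 57.000000, DF = 0.915142, PV = 52.163075
  t = 4.0000: CF_t = 57.000000, DF = 0.888487, PV = 50.643762
  t = 5.0000: CF_t = 57.000000, DF = 0.862609, PV = 49.168701
  t = 6.0000: CF_t = 57.000000, DF = 0.837484, PV = 47.736603
  t = 7.0000: CF_t = 57.000000, DF = 0.813092, PV = 46.346216
  t = 8.0000: CF_t = 57.000000, DF = 0.789409, PV = 44.996326
  t = 9.0000: CF_t = 57.000000, DF = 0.766417, PV = 43.685754
  t = 10.0000: CF_t = 1057.000000, DF = 0.744094, PV = 786.507268
Price P = sum_t PV_t = 1230.315477
First compute Macaulay numerator sum_t t * PV_t:
  t * PV_t at t = 1.0000: 55.339806
  t * PV_t at t = 2.0000: 107.455934
  t * PV_t at t = 3.0000: 156.489224
  t * PV_t at t = 4.0000: 202.575047
  t * PV_t at t = 5.0000: 245.843504
  t * PV_t at t = 6.0000: 286.419616
  t * PV_t at t = 7.0000: 324.423513
  t * PV_t at t = 8.0000: 359.970611
  t * PV_t at t = 9.0000: 393.171784
  t * PV_t at t = 10.0000: 7865.072680
Macaulay duration D = 9996.761717 / 1230.315477 = 8.125365
Modified duration = D / (1 + y/m) = 8.125365 / (1 + 0.030000) = 7.888703


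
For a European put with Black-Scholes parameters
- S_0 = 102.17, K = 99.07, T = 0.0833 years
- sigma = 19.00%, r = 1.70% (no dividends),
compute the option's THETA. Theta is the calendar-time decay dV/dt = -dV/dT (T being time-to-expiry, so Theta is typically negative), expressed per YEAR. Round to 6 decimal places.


d1 = 0.6151120433; d2 = 0.5602747385
phi(d1) = 0.3301791325; exp(-qT) = 1.0000000000; exp(-rT) = 0.9985849022
Theta = -S*exp(-qT)*phi(d1)*sigma/(2*sqrt(T)) + r*K*exp(-rT)*N(-d2) - q*S*exp(-qT)*N(-d1)
N(-d1) = 0.2692403646; N(-d2) = 0.2876460276; sqrt(T) = 0.2886173938
Term 1 = -102.1700 * 1.0000000000 * 0.3301791325 * 0.1900 / (2 * 0.2886173938) = -11.1038636470
Term 2 = 0.0170 * 99.0700 * 0.9985849022 * 0.2876460276 = 0.4837650183
Term 3 = 0 (no dividend yield, q = 0)
Theta = -11.1038636470 + (0.4837650183) + (0.0000000000) = -10.620099

Answer: Theta = -10.620099


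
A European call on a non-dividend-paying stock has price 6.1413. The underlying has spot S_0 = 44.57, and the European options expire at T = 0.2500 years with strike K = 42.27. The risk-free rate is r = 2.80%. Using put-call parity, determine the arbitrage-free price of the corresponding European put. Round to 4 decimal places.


Put-call parity: C - P = S_0 * exp(-qT) - K * exp(-rT).
S_0 * exp(-qT) = 44.5700 * 1.00000000 = 44.57000000
K * exp(-rT) = 42.2700 * 0.99302444 = 41.97514320
P = C - S*exp(-qT) + K*exp(-rT)
P = 6.1413 - 44.57000000 + 41.97514320 = 3.5464

Answer: Put price = 3.5464


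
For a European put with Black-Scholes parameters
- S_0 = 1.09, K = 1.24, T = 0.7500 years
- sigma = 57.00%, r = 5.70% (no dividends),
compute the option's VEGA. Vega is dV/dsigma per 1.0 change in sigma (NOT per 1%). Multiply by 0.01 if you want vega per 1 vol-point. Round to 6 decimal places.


Answer: Vega = 0.375608

Derivation:
d1 = 0.0722271601; d2 = -0.4214073201
phi(d1) = 0.3979030428; exp(-qT) = 1.0000000000; exp(-rT) = 0.9581508979
Vega = S * exp(-qT) * phi(d1) * sqrt(T) = 1.0900 * 1.0000000000 * 0.3979030428 * 0.8660254038 = 0.375608


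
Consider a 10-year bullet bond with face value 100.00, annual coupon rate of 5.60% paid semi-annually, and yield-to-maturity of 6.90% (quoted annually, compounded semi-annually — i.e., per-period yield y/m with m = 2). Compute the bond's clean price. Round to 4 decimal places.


Coupon per period c = face * coupon_rate / m = 2.800000
Periods per year m = 2; per-period yield y/m = 0.034500
Number of cashflows N = 20
Cashflows (t years, CF_t, discount factor 1/(1+y/m)^(m*t), PV):
  t = 0.5000: CF_t = 2.800000, DF = 0.966651, PV = 2.706622
  t = 1.0000: CF_t = 2.800000, DF = 0.934413, PV = 2.616357
  t = 1.5000: CF_t = 2.800000, DF = 0.903251, PV = 2.529103
  t = 2.0000: CF_t = 2.800000, DF = 0.873128, PV = 2.444759
  t = 2.5000: CF_t = 2.800000, DF = 0.844010, PV = 2.363228
  t = 3.0000: CF_t = 2.800000, DF = 0.815863, PV = 2.284415
  t = 3.5000: CF_t = 2.800000, DF = 0.788654, PV = 2.208231
  t = 4.0000: CF_t = 2.800000, DF = 0.762353, PV = 2.134588
  t = 4.5000: CF_t = 2.800000, DF = 0.736929, PV = 2.063401
  t = 5.0000: CF_t = 2.800000, DF = 0.712353, PV = 1.994587
  t = 5.5000: CF_t = 2.800000, DF = 0.688596, PV = 1.928069
  t = 6.0000: CF_t = 2.800000, DF = 0.665632, PV = 1.863769
  t = 6.5000: CF_t = 2.800000, DF = 0.643433, PV = 1.801613
  t = 7.0000: CF_t = 2.800000, DF = 0.621975, PV = 1.741531
  t = 7.5000: CF_t = 2.800000, DF = 0.601233, PV = 1.683451
  t = 8.0000: CF_t = 2.800000, DF = 0.581182, PV = 1.627309
  t = 8.5000: CF_t = 2.800000, DF = 0.561800, PV = 1.573039
  t = 9.0000: CF_t = 2.800000, DF = 0.543064, PV = 1.520579
  t = 9.5000: CF_t = 2.800000, DF = 0.524953, PV = 1.469869
  t = 10.0000: CF_t = 102.800000, DF = 0.507446, PV = 52.165481
Price P = sum_t PV_t = 90.720003

Answer: Price = 90.7200


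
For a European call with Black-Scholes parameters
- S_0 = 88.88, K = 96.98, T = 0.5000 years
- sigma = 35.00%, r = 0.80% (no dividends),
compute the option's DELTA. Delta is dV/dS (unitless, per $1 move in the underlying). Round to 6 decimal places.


d1 = -0.2125063013; d2 = -0.4599936747
phi(d1) = 0.3900353132; exp(-qT) = 1.0000000000; exp(-rT) = 0.9960079893
N(d1) = 0.4158560312
Delta = exp(-qT) * N(d1) = 1.0000000000 * 0.4158560312 = 0.415856

Answer: Delta = 0.415856


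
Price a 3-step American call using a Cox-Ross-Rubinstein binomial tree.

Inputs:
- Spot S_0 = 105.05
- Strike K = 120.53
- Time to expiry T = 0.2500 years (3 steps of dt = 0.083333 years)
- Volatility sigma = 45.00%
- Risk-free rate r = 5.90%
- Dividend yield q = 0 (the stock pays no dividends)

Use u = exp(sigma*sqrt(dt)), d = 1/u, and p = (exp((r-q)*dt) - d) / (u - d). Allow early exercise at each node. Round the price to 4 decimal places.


dt = T/N = 0.083333
u = exp(sigma*sqrt(dt)) = 1.138719; d = 1/u = 0.878180
p = (exp((r-q)*dt) - d) / (u - d) = 0.486487
Discount per step: exp(-r*dt) = 0.995095
Stock lattice S(k, i) with i counting down-moves:
  k=0: S(0,0) = 105.0500
  k=1: S(1,0) = 119.6224; S(1,1) = 92.2528
  k=2: S(2,0) = 136.2163; S(2,1) = 105.0500; S(2,2) = 81.0146
  k=3: S(3,0) = 155.1121; S(3,1) = 119.6224; S(3,2) = 92.2528; S(3,3) = 71.1454
Terminal payoffs V(N, i) = max(S_T - K, 0):
  V(3,0) = 34.582066; V(3,1) = 0.000000; V(3,2) = 0.000000; V(3,3) = 0.000000
Backward induction: V(k, i) = exp(-r*dt) * [p * V(k+1, i) + (1-p) * V(k+1, i+1)]; then take max(V_cont, immediate exercise) for American.
  V(2,0) = exp(-r*dt) * [p*34.582066 + (1-p)*0.000000] = 16.741220; exercise = 15.686298; V(2,0) = max -> 16.741220
  V(2,1) = exp(-r*dt) * [p*0.000000 + (1-p)*0.000000] = 0.000000; exercise = 0.000000; V(2,1) = max -> 0.000000
  V(2,2) = exp(-r*dt) * [p*0.000000 + (1-p)*0.000000] = 0.000000; exercise = 0.000000; V(2,2) = max -> 0.000000
  V(1,0) = exp(-r*dt) * [p*16.741220 + (1-p)*0.000000] = 8.104445; exercise = 0.000000; V(1,0) = max -> 8.104445
  V(1,1) = exp(-r*dt) * [p*0.000000 + (1-p)*0.000000] = 0.000000; exercise = 0.000000; V(1,1) = max -> 0.000000
  V(0,0) = exp(-r*dt) * [p*8.104445 + (1-p)*0.000000] = 3.923372; exercise = 0.000000; V(0,0) = max -> 3.923372

Answer: Price = V(0,0) = 3.9234


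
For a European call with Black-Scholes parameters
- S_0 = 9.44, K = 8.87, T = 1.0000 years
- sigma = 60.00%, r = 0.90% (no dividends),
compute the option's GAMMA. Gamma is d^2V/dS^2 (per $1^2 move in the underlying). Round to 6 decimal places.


d1 = 0.4188019731; d2 = -0.1811980269
phi(d1) = 0.3654462463; exp(-qT) = 1.0000000000; exp(-rT) = 0.9910403788
Gamma = exp(-qT) * phi(d1) / (S * sigma * sqrt(T)) = 1.0000000000 * 0.3654462463 / (9.4400 * 0.6000 * 1.0000000000) = 0.064521

Answer: Gamma = 0.064521


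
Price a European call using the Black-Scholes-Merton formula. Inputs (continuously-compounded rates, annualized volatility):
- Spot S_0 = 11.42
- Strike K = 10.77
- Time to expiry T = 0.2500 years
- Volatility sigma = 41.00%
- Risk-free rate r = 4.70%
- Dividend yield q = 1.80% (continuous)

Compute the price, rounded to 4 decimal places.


Answer: Price = 1.3066

Derivation:
d1 = (ln(S/K) + (r - q + 0.5*sigma^2) * T) / (sigma * sqrt(T)) = 0.42372787
d2 = d1 - sigma * sqrt(T) = 0.21872787
exp(-rT) = 0.98831876; exp(-qT) = 0.99551011
C = S_0 * exp(-qT) * N(d1) - K * exp(-rT) * N(d2)
N(d1) = 0.66411786; N(d2) = 0.58656898
C = 11.4200 * 0.99551011 * 0.66411786 - 10.7700 * 0.98831876 * 0.58656898 = 1.3066


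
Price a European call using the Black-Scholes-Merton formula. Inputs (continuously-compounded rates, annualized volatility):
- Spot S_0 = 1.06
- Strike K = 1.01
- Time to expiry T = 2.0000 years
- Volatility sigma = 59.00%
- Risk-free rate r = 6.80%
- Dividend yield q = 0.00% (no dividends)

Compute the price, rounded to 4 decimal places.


Answer: Price = 0.4104

Derivation:
d1 = (ln(S/K) + (r - q + 0.5*sigma^2) * T) / (sigma * sqrt(T)) = 0.63809625
d2 = d1 - sigma * sqrt(T) = -0.19628975
exp(-rT) = 0.87284263; exp(-qT) = 1.00000000
C = S_0 * exp(-qT) * N(d1) - K * exp(-rT) * N(d2)
N(d1) = 0.73829449; N(d2) = 0.42219169
C = 1.0600 * 1.00000000 * 0.73829449 - 1.0100 * 0.87284263 * 0.42219169 = 0.4104


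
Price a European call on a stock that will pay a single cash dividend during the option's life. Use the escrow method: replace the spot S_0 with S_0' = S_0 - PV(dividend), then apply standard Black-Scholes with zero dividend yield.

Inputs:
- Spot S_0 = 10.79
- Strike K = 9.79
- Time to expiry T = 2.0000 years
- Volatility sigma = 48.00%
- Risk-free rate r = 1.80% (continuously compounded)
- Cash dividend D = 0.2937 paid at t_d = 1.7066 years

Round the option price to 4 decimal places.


PV(D) = D * exp(-r * t_d) = 0.2937 * 0.96974823 = 0.28481505
S_0' = S_0 - PV(D) = 10.7900 - 0.28481505 = 10.50518495
d1 = (ln(S_0'/K) + (r + sigma^2/2)*T) / (sigma*sqrt(T)) = 0.49631160
d2 = d1 - sigma*sqrt(T) = -0.18251091
exp(-rT) = 0.96464029
N(d1) = 0.69016271; N(d2) = 0.42759089
C = S_0' * N(d1) - K * exp(-rT) * N(d2) = 10.50518495 * 0.69016271 - 9.7900 * 0.96464029 * 0.42759089 = 3.2122

Answer: Price = 3.2122


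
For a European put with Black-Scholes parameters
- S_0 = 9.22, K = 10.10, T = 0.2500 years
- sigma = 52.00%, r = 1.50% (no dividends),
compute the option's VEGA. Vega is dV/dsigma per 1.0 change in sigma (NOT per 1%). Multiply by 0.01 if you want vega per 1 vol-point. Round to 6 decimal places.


d1 = -0.2061937934; d2 = -0.4661937934
phi(d1) = 0.3905510949; exp(-qT) = 1.0000000000; exp(-rT) = 0.9962570225
Vega = S * exp(-qT) * phi(d1) * sqrt(T) = 9.2200 * 1.0000000000 * 0.3905510949 * 0.5000000000 = 1.800441

Answer: Vega = 1.800441


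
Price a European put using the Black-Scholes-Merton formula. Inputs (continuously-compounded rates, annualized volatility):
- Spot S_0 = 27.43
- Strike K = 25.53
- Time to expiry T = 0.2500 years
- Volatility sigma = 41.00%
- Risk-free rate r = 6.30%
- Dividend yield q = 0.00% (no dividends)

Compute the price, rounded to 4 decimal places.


d1 = (ln(S/K) + (r - q + 0.5*sigma^2) * T) / (sigma * sqrt(T)) = 0.52949060
d2 = d1 - sigma * sqrt(T) = 0.32449060
exp(-rT) = 0.98437338; exp(-qT) = 1.00000000
P = K * exp(-rT) * N(-d2) - S_0 * exp(-qT) * N(-d1)
N(-d1) = 0.29823258; N(-d2) = 0.37278332
P = 25.5300 * 0.98437338 * 0.37278332 - 27.4300 * 1.00000000 * 0.29823258 = 1.1879

Answer: Price = 1.1879


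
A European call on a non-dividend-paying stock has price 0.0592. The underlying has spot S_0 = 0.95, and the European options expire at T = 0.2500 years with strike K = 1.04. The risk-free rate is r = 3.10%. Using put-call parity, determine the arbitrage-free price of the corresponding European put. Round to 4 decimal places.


Put-call parity: C - P = S_0 * exp(-qT) - K * exp(-rT).
S_0 * exp(-qT) = 0.9500 * 1.00000000 = 0.95000000
K * exp(-rT) = 1.0400 * 0.99227995 = 1.03197115
P = C - S*exp(-qT) + K*exp(-rT)
P = 0.0592 - 0.95000000 + 1.03197115 = 0.1412

Answer: Put price = 0.1412


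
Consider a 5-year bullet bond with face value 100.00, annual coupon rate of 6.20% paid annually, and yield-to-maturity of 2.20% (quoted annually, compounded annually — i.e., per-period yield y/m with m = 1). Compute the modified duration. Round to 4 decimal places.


Coupon per period c = face * coupon_rate / m = 6.200000
Periods per year m = 1; per-period yield y/m = 0.022000
Number of cashflows N = 5
Cashflows (t years, CF_t, discount factor 1/(1+y/m)^(m*t), PV):
  t = 1.0000: CF_t = 6.200000, DF = 0.978474, PV = 6.066536
  t = 2.0000: CF_t = 6.200000, DF = 0.957411, PV = 5.935945
  t = 3.0000: CF_t = 6.200000, DF = 0.936801, PV = 5.808166
  t = 4.0000: CF_t = 6.200000, DF = 0.916635, PV = 5.683137
  t = 5.0000: CF_t = 106.200000, DF = 0.896903, PV = 95.251108
Price P = sum_t PV_t = 118.744892
First compute Macaulay numerator sum_t t * PV_t:
  t * PV_t at t = 1.0000: 6.066536
  t * PV_t at t = 2.0000: 11.871891
  t * PV_t at t = 3.0000: 17.424497
  t * PV_t at t = 4.0000: 22.732547
  t * PV_t at t = 5.0000: 476.255542
Macaulay duration D = 534.351013 / 118.744892 = 4.499992
Modified duration = D / (1 + y/m) = 4.499992 / (1 + 0.022000) = 4.403123

Answer: Modified duration = 4.4031


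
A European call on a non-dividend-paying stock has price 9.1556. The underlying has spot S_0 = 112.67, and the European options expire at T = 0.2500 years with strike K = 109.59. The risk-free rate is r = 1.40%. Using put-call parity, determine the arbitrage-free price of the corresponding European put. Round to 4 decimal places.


Answer: Put price = 5.6927

Derivation:
Put-call parity: C - P = S_0 * exp(-qT) - K * exp(-rT).
S_0 * exp(-qT) = 112.6700 * 1.00000000 = 112.67000000
K * exp(-rT) = 109.5900 * 0.99650612 = 109.20710546
P = C - S*exp(-qT) + K*exp(-rT)
P = 9.1556 - 112.67000000 + 109.20710546 = 5.6927


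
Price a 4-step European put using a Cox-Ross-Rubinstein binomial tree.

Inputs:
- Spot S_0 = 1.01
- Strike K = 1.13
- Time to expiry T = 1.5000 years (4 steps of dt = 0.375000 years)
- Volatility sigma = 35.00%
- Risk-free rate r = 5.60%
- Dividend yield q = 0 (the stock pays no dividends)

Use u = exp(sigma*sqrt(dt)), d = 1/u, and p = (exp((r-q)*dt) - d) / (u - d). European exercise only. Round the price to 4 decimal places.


dt = T/N = 0.375000
u = exp(sigma*sqrt(dt)) = 1.239032; d = 1/u = 0.807082
p = (exp((r-q)*dt) - d) / (u - d) = 0.495752
Discount per step: exp(-r*dt) = 0.979219
Stock lattice S(k, i) with i counting down-moves:
  k=0: S(0,0) = 1.0100
  k=1: S(1,0) = 1.2514; S(1,1) = 0.8152
  k=2: S(2,0) = 1.5506; S(2,1) = 1.0100; S(2,2) = 0.6579
  k=3: S(3,0) = 1.9212; S(3,1) = 1.2514; S(3,2) = 0.8152; S(3,3) = 0.5310
  k=4: S(4,0) = 2.3804; S(4,1) = 1.5506; S(4,2) = 1.0100; S(4,3) = 0.6579; S(4,4) = 0.4285
Terminal payoffs V(N, i) = max(K - S_T, 0):
  V(4,0) = 0.000000; V(4,1) = 0.000000; V(4,2) = 0.120000; V(4,3) = 0.472105; V(4,4) = 0.701460
Backward induction: V(k, i) = exp(-r*dt) * [p * V(k+1, i) + (1-p) * V(k+1, i+1)].
  V(3,0) = exp(-r*dt) * [p*0.000000 + (1-p)*0.000000] = 0.000000
  V(3,1) = exp(-r*dt) * [p*0.000000 + (1-p)*0.120000] = 0.059252
  V(3,2) = exp(-r*dt) * [p*0.120000 + (1-p)*0.472105] = 0.291365
  V(3,3) = exp(-r*dt) * [p*0.472105 + (1-p)*0.701460] = 0.575543
  V(2,0) = exp(-r*dt) * [p*0.000000 + (1-p)*0.059252] = 0.029257
  V(2,1) = exp(-r*dt) * [p*0.059252 + (1-p)*0.291365] = 0.172631
  V(2,2) = exp(-r*dt) * [p*0.291365 + (1-p)*0.575543] = 0.425628
  V(1,0) = exp(-r*dt) * [p*0.029257 + (1-p)*0.172631] = 0.099443
  V(1,1) = exp(-r*dt) * [p*0.172631 + (1-p)*0.425628] = 0.293966
  V(0,0) = exp(-r*dt) * [p*0.099443 + (1-p)*0.293966] = 0.193425

Answer: Price = V(0,0) = 0.1934


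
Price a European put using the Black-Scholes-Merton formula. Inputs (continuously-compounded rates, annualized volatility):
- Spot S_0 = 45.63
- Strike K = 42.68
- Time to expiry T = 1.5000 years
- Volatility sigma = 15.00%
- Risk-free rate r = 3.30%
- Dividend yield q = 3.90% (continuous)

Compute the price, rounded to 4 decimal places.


d1 = (ln(S/K) + (r - q + 0.5*sigma^2) * T) / (sigma * sqrt(T)) = 0.40666956
d2 = d1 - sigma * sqrt(T) = 0.22295783
exp(-rT) = 0.95170516; exp(-qT) = 0.94317824
P = K * exp(-rT) * N(-d2) - S_0 * exp(-qT) * N(-d1)
N(-d1) = 0.34212535; N(-d2) = 0.41178416
P = 42.6800 * 0.95170516 * 0.41178416 - 45.6300 * 0.94317824 * 0.34212535 = 2.0020

Answer: Price = 2.0020


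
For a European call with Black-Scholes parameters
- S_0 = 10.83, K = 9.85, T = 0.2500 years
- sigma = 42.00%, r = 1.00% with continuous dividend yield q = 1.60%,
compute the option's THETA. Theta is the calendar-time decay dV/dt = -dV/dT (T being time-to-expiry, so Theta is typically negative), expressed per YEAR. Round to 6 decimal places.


d1 = 0.5495171706; d2 = 0.3395171706
phi(d1) = 0.3430348980; exp(-qT) = 0.9960079893; exp(-rT) = 0.9975031224
Theta = -S*exp(-qT)*phi(d1)*sigma/(2*sqrt(T)) - r*K*exp(-rT)*N(d2) + q*S*exp(-qT)*N(d1)
N(d1) = 0.7086747079; N(d2) = 0.6328899179; sqrt(T) = 0.5000000000
Term 1 = -10.8300 * 0.9960079893 * 0.3430348980 * 0.4200 / (2 * 0.5000000000) = -1.5540996888
Term 2 = -0.0100 * 9.8500 * 0.9975031224 * 0.6328899179 = -0.0621840024
Term 3 = 0.0160 * 10.8300 * 0.9960079893 * 0.7086747079 = 0.1223089379
Theta = -1.5540996888 + (-0.0621840024) + (0.1223089379) = -1.493975

Answer: Theta = -1.493975


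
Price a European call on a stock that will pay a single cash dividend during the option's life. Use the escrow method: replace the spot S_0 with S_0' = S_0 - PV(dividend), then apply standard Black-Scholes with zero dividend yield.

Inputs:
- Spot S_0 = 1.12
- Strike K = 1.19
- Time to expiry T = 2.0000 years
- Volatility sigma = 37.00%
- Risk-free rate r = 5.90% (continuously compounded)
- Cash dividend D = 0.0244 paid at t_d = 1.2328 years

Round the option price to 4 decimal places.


PV(D) = D * exp(-r * t_d) = 0.0244 * 0.92984702 = 0.02268827
S_0' = S_0 - PV(D) = 1.1200 - 0.02268827 = 1.09731173
d1 = (ln(S_0'/K) + (r + sigma^2/2)*T) / (sigma*sqrt(T)) = 0.33216819
d2 = d1 - sigma*sqrt(T) = -0.19109083
exp(-rT) = 0.88869605
N(d1) = 0.63011887; N(d2) = 0.42422722
C = S_0' * N(d1) - K * exp(-rT) * N(d2) = 1.09731173 * 0.63011887 - 1.1900 * 0.88869605 * 0.42422722 = 0.2428

Answer: Price = 0.2428
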